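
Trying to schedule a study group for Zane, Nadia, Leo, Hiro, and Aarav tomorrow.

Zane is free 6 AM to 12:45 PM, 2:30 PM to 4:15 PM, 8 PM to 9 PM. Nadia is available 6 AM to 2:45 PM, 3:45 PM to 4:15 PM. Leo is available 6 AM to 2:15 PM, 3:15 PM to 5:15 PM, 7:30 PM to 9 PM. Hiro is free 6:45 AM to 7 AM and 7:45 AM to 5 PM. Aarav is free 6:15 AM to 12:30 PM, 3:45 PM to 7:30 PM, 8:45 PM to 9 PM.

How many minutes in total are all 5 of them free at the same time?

330

Zane ∩ Nadia: 06:00-12:45, 14:30-14:45, 15:45-16:15.
Zane ∩ Nadia ∩ Leo: 06:00-12:45, 15:45-16:15.
Zane ∩ Nadia ∩ Leo ∩ Hiro: 06:45-07:00, 07:45-12:45, 15:45-16:15.
Zane ∩ Nadia ∩ Leo ∩ Hiro ∩ Aarav: 06:45-07:00, 07:45-12:30, 15:45-16:15.
Summing the common windows: 15 + 285 + 30 = 330 minutes.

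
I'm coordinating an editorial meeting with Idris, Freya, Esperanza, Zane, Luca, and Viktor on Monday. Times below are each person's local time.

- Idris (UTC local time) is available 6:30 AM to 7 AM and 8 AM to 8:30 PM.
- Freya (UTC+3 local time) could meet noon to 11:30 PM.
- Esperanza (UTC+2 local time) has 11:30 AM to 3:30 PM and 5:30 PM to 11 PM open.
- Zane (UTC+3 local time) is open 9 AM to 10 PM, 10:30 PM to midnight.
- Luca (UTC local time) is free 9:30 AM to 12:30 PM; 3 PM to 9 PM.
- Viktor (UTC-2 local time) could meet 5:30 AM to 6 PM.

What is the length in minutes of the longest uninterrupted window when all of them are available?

Idris in UTC: 06:30-07:00, 08:00-20:30.
Freya in UTC: 09:00-20:30 (subtract 3h to convert from UTC+3).
Esperanza in UTC: 09:30-13:30, 15:30-21:00 (subtract 2h to convert from UTC+2).
Zane in UTC: 06:00-19:00, 19:30-21:00 (subtract 3h to convert from UTC+3).
Luca in UTC: 09:30-12:30, 15:00-21:00.
Viktor in UTC: 07:30-20:00 (add 2h to convert from UTC-2).
Idris ∩ Freya: 09:00-20:30.
Idris ∩ Freya ∩ Esperanza: 09:30-13:30, 15:30-20:30.
Idris ∩ Freya ∩ Esperanza ∩ Zane: 09:30-13:30, 15:30-19:00, 19:30-20:30.
Idris ∩ Freya ∩ Esperanza ∩ Zane ∩ Luca: 09:30-12:30, 15:30-19:00, 19:30-20:30.
Idris ∩ Freya ∩ Esperanza ∩ Zane ∩ Luca ∩ Viktor: 09:30-12:30, 15:30-19:00, 19:30-20:00.
The longest is 15:30-19:00 at 210 minutes.

210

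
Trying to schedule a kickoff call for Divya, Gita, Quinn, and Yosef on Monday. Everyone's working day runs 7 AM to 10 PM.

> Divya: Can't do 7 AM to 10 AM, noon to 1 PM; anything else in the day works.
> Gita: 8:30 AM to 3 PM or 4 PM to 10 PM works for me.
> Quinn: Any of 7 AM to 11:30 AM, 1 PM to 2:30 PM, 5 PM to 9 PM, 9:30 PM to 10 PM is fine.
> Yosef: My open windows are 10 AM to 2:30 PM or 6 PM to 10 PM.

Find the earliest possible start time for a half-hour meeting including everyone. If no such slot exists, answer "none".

10:00

Divya free: 10:00-12:00, 13:00-22:00 (invert busy blocks within the working day).
Gita free: 08:30-15:00, 16:00-22:00.
Quinn free: 07:00-11:30, 13:00-14:30, 17:00-21:00, 21:30-22:00.
Yosef free: 10:00-14:30, 18:00-22:00.
Divya ∩ Gita: 10:00-12:00, 13:00-15:00, 16:00-22:00.
Divya ∩ Gita ∩ Quinn: 10:00-11:30, 13:00-14:30, 17:00-21:00, 21:30-22:00.
Divya ∩ Gita ∩ Quinn ∩ Yosef: 10:00-11:30, 13:00-14:30, 18:00-21:00, 21:30-22:00.
The first common window of at least 30 minutes is 10:00-11:30, so the earliest start is 10:00.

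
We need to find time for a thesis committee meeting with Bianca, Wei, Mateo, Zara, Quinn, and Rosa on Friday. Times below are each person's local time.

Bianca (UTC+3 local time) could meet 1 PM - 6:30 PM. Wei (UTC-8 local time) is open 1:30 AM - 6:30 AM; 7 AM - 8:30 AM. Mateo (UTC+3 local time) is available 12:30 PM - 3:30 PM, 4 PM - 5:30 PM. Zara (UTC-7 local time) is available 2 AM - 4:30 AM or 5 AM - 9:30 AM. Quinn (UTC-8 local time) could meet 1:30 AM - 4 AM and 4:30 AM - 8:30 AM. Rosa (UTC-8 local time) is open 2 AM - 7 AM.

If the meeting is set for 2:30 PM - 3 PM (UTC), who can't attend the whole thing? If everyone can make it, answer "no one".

Bianca in UTC: 10:00-15:30 (subtract 3h to convert from UTC+3).
Wei in UTC: 09:30-14:30, 15:00-16:30 (add 8h to convert from UTC-8).
Mateo in UTC: 09:30-12:30, 13:00-14:30 (subtract 3h to convert from UTC+3).
Zara in UTC: 09:00-11:30, 12:00-16:30 (add 7h to convert from UTC-7).
Quinn in UTC: 09:30-12:00, 12:30-16:30 (add 8h to convert from UTC-8).
Rosa in UTC: 10:00-15:00 (add 8h to convert from UTC-8).
Bianca: free for 14:30-15:00. Wei: not fully free for 14:30-15:00. Mateo: not fully free for 14:30-15:00. Zara: free for 14:30-15:00. Quinn: free for 14:30-15:00. Rosa: free for 14:30-15:00.

Mateo, Wei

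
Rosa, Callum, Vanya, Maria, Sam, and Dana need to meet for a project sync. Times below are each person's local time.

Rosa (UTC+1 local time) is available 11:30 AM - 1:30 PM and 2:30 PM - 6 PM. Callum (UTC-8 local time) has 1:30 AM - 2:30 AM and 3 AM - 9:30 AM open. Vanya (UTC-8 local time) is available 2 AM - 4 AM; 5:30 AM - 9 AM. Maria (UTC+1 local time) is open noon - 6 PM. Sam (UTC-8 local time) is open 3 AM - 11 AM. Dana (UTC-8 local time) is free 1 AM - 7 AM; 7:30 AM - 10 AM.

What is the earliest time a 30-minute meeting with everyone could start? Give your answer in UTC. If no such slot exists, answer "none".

11:00

Rosa in UTC: 10:30-12:30, 13:30-17:00 (subtract 1h to convert from UTC+1).
Callum in UTC: 09:30-10:30, 11:00-17:30 (add 8h to convert from UTC-8).
Vanya in UTC: 10:00-12:00, 13:30-17:00 (add 8h to convert from UTC-8).
Maria in UTC: 11:00-17:00 (subtract 1h to convert from UTC+1).
Sam in UTC: 11:00-19:00 (add 8h to convert from UTC-8).
Dana in UTC: 09:00-15:00, 15:30-18:00 (add 8h to convert from UTC-8).
Rosa ∩ Callum: 11:00-12:30, 13:30-17:00.
Rosa ∩ Callum ∩ Vanya: 11:00-12:00, 13:30-17:00.
Rosa ∩ Callum ∩ Vanya ∩ Maria: 11:00-12:00, 13:30-17:00.
Rosa ∩ Callum ∩ Vanya ∩ Maria ∩ Sam: 11:00-12:00, 13:30-17:00.
Rosa ∩ Callum ∩ Vanya ∩ Maria ∩ Sam ∩ Dana: 11:00-12:00, 13:30-15:00, 15:30-17:00.
Those are the intersection windows.
The first common window of at least 30 minutes is 11:00-12:00, so the earliest start is 11:00.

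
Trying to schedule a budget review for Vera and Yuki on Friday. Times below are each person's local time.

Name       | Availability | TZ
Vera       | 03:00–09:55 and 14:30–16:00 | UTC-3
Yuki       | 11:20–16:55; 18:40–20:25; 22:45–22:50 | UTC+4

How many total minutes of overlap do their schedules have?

Vera in UTC: 06:00-12:55, 17:30-19:00 (add 3h to convert from UTC-3).
Yuki in UTC: 07:20-12:55, 14:40-16:25, 18:45-18:50 (subtract 4h to convert from UTC+4).
Vera ∩ Yuki: 07:20-12:55, 18:45-18:50.
Those are the intersection windows.
Summing the common windows: 335 + 5 = 340 minutes.

340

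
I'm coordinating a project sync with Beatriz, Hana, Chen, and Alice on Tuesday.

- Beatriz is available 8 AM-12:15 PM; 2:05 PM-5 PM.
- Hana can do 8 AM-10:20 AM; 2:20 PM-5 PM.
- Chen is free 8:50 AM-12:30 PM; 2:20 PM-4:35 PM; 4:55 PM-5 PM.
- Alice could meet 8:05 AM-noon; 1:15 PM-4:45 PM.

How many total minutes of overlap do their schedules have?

Beatriz ∩ Hana: 08:00-10:20, 14:20-17:00.
Beatriz ∩ Hana ∩ Chen: 08:50-10:20, 14:20-16:35, 16:55-17:00.
Beatriz ∩ Hana ∩ Chen ∩ Alice: 08:50-10:20, 14:20-16:35.
Those are the intersection windows.
Summing the common windows: 90 + 135 = 225 minutes.

225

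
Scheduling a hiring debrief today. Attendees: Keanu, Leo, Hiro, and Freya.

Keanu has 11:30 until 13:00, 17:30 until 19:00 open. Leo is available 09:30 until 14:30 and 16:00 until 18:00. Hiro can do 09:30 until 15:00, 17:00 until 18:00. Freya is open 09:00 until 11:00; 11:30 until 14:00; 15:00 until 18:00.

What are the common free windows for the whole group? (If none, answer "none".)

11:30-13:00, 17:30-18:00

Keanu ∩ Leo: 11:30-13:00, 17:30-18:00.
Keanu ∩ Leo ∩ Hiro: 11:30-13:00, 17:30-18:00.
Keanu ∩ Leo ∩ Hiro ∩ Freya: 11:30-13:00, 17:30-18:00.
So the common availability across everyone is 11:30-13:00, 17:30-18:00.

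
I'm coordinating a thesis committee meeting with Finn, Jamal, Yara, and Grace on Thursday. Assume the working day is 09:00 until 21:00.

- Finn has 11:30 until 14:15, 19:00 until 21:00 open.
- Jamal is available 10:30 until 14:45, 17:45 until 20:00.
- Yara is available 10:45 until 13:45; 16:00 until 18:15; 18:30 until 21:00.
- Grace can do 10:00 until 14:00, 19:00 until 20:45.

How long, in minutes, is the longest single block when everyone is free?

135

Finn ∩ Jamal: 11:30-14:15, 19:00-20:00.
Finn ∩ Jamal ∩ Yara: 11:30-13:45, 19:00-20:00.
Finn ∩ Jamal ∩ Yara ∩ Grace: 11:30-13:45, 19:00-20:00.
The longest is 11:30-13:45 at 135 minutes.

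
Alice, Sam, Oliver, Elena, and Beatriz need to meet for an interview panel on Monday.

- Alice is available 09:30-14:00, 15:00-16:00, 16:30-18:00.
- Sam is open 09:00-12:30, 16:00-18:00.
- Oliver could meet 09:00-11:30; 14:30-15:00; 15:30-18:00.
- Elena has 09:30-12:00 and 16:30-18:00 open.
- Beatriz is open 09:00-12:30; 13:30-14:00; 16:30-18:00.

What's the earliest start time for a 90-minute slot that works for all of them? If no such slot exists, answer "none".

Alice ∩ Sam: 09:30-12:30, 16:30-18:00.
Alice ∩ Sam ∩ Oliver: 09:30-11:30, 16:30-18:00.
Alice ∩ Sam ∩ Oliver ∩ Elena: 09:30-11:30, 16:30-18:00.
Alice ∩ Sam ∩ Oliver ∩ Elena ∩ Beatriz: 09:30-11:30, 16:30-18:00.
The first common window of at least 90 minutes is 09:30-11:30, so the earliest start is 09:30.

09:30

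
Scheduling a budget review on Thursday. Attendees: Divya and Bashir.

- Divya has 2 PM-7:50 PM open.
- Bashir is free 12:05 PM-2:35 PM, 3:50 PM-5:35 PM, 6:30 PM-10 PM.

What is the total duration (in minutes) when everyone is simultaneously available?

Divya ∩ Bashir: 14:00-14:35, 15:50-17:35, 18:30-19:50.
Those are the intersection windows.
Summing the common windows: 35 + 105 + 80 = 220 minutes.

220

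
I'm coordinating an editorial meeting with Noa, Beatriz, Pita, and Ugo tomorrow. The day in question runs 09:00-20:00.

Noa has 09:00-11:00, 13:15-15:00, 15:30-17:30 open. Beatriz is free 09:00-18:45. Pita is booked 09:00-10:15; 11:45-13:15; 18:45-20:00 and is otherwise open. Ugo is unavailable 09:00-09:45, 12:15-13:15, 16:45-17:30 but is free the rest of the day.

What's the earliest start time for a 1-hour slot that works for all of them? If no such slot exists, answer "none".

Noa free: 09:00-11:00, 13:15-15:00, 15:30-17:30.
Beatriz free: 09:00-18:45.
Pita free: 10:15-11:45, 13:15-18:45 (invert busy blocks within the working day).
Ugo free: 09:45-12:15, 13:15-16:45, 17:30-20:00 (invert busy blocks within the working day).
Noa ∩ Beatriz: 09:00-11:00, 13:15-15:00, 15:30-17:30.
Noa ∩ Beatriz ∩ Pita: 10:15-11:00, 13:15-15:00, 15:30-17:30.
Noa ∩ Beatriz ∩ Pita ∩ Ugo: 10:15-11:00, 13:15-15:00, 15:30-16:45.
The first common window of at least 60 minutes is 13:15-15:00, so the earliest start is 13:15.

13:15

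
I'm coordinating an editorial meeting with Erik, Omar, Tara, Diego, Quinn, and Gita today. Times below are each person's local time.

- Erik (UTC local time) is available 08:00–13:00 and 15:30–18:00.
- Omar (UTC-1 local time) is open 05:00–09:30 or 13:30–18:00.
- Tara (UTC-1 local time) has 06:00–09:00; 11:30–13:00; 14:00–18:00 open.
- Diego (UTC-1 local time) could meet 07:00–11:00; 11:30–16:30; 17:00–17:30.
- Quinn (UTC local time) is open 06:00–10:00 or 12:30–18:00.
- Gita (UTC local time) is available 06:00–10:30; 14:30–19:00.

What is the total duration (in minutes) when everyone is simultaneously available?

240

Erik in UTC: 08:00-13:00, 15:30-18:00.
Omar in UTC: 06:00-10:30, 14:30-19:00 (add 1h to convert from UTC-1).
Tara in UTC: 07:00-10:00, 12:30-14:00, 15:00-19:00 (add 1h to convert from UTC-1).
Diego in UTC: 08:00-12:00, 12:30-17:30, 18:00-18:30 (add 1h to convert from UTC-1).
Quinn in UTC: 06:00-10:00, 12:30-18:00.
Gita in UTC: 06:00-10:30, 14:30-19:00.
Erik ∩ Omar: 08:00-10:30, 15:30-18:00.
Erik ∩ Omar ∩ Tara: 08:00-10:00, 15:30-18:00.
Erik ∩ Omar ∩ Tara ∩ Diego: 08:00-10:00, 15:30-17:30.
Erik ∩ Omar ∩ Tara ∩ Diego ∩ Quinn: 08:00-10:00, 15:30-17:30.
Erik ∩ Omar ∩ Tara ∩ Diego ∩ Quinn ∩ Gita: 08:00-10:00, 15:30-17:30.
Summing the common windows: 120 + 120 = 240 minutes.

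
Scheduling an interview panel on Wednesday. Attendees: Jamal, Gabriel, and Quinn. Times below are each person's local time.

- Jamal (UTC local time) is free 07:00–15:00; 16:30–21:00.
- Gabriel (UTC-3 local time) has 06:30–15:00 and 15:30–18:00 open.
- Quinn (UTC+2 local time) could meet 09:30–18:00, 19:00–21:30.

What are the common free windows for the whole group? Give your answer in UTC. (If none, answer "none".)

09:30-15:00, 17:00-18:00, 18:30-19:30

Jamal in UTC: 07:00-15:00, 16:30-21:00.
Gabriel in UTC: 09:30-18:00, 18:30-21:00 (add 3h to convert from UTC-3).
Quinn in UTC: 07:30-16:00, 17:00-19:30 (subtract 2h to convert from UTC+2).
Jamal ∩ Gabriel: 09:30-15:00, 16:30-18:00, 18:30-21:00.
Jamal ∩ Gabriel ∩ Quinn: 09:30-15:00, 17:00-18:00, 18:30-19:30.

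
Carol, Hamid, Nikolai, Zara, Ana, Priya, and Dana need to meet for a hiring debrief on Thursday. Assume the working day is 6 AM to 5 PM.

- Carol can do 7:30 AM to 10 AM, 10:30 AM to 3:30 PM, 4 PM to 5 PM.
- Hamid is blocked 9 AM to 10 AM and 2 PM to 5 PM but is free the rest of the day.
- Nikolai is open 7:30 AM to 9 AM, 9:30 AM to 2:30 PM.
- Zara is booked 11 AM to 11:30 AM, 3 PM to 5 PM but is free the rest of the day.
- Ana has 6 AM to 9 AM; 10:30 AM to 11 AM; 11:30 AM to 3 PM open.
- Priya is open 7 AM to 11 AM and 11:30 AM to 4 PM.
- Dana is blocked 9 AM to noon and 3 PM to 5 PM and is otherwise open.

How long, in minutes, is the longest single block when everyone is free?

Carol free: 07:30-10:00, 10:30-15:30, 16:00-17:00.
Hamid free: 06:00-09:00, 10:00-14:00 (invert busy blocks within the working day).
Nikolai free: 07:30-09:00, 09:30-14:30.
Zara free: 06:00-11:00, 11:30-15:00 (invert busy blocks within the working day).
Ana free: 06:00-09:00, 10:30-11:00, 11:30-15:00.
Priya free: 07:00-11:00, 11:30-16:00.
Dana free: 06:00-09:00, 12:00-15:00 (invert busy blocks within the working day).
Carol ∩ Hamid: 07:30-09:00, 10:30-14:00.
Carol ∩ Hamid ∩ Nikolai: 07:30-09:00, 10:30-14:00.
Carol ∩ Hamid ∩ Nikolai ∩ Zara: 07:30-09:00, 10:30-11:00, 11:30-14:00.
Carol ∩ Hamid ∩ Nikolai ∩ Zara ∩ Ana: 07:30-09:00, 10:30-11:00, 11:30-14:00.
Carol ∩ Hamid ∩ Nikolai ∩ Zara ∩ Ana ∩ Priya: 07:30-09:00, 10:30-11:00, 11:30-14:00.
Carol ∩ Hamid ∩ Nikolai ∩ Zara ∩ Ana ∩ Priya ∩ Dana: 07:30-09:00, 12:00-14:00.
The longest is 12:00-14:00 at 120 minutes.

120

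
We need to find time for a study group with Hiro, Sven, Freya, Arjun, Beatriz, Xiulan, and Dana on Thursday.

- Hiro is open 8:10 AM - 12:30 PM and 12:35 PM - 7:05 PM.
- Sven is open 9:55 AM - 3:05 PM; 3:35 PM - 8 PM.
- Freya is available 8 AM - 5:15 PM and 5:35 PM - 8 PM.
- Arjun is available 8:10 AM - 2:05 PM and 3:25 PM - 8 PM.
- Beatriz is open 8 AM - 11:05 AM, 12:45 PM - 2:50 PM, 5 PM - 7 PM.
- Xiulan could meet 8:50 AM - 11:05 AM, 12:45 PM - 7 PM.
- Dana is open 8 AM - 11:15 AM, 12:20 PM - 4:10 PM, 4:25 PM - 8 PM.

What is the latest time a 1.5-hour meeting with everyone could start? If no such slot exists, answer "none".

Hiro ∩ Sven: 09:55-12:30, 12:35-15:05, 15:35-19:05.
Hiro ∩ Sven ∩ Freya: 09:55-12:30, 12:35-15:05, 15:35-17:15, 17:35-19:05.
Hiro ∩ Sven ∩ Freya ∩ Arjun: 09:55-12:30, 12:35-14:05, 15:35-17:15, 17:35-19:05.
Hiro ∩ Sven ∩ Freya ∩ Arjun ∩ Beatriz: 09:55-11:05, 12:45-14:05, 17:00-17:15, 17:35-19:00.
Hiro ∩ Sven ∩ Freya ∩ Arjun ∩ Beatriz ∩ Xiulan: 09:55-11:05, 12:45-14:05, 17:00-17:15, 17:35-19:00.
Hiro ∩ Sven ∩ Freya ∩ Arjun ∩ Beatriz ∩ Xiulan ∩ Dana: 09:55-11:05, 12:45-14:05, 17:00-17:15, 17:35-19:00.
So the common availability across everyone is 09:55-11:05, 12:45-14:05, 17:00-17:15, 17:35-19:00.
No common window is at least 90 minutes long.

none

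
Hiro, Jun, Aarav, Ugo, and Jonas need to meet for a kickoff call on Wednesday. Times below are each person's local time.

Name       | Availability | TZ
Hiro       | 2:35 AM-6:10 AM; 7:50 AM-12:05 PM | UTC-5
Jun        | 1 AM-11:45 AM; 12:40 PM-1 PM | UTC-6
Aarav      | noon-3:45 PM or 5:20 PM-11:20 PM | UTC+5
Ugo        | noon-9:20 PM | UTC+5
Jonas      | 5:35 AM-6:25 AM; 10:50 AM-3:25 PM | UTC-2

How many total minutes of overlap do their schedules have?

260

Hiro in UTC: 07:35-11:10, 12:50-17:05 (add 5h to convert from UTC-5).
Jun in UTC: 07:00-17:45, 18:40-19:00 (add 6h to convert from UTC-6).
Aarav in UTC: 07:00-10:45, 12:20-18:20 (subtract 5h to convert from UTC+5).
Ugo in UTC: 07:00-16:20 (subtract 5h to convert from UTC+5).
Jonas in UTC: 07:35-08:25, 12:50-17:25 (add 2h to convert from UTC-2).
Hiro ∩ Jun: 07:35-11:10, 12:50-17:05.
Hiro ∩ Jun ∩ Aarav: 07:35-10:45, 12:50-17:05.
Hiro ∩ Jun ∩ Aarav ∩ Ugo: 07:35-10:45, 12:50-16:20.
Hiro ∩ Jun ∩ Aarav ∩ Ugo ∩ Jonas: 07:35-08:25, 12:50-16:20.
Summing the common windows: 50 + 210 = 260 minutes.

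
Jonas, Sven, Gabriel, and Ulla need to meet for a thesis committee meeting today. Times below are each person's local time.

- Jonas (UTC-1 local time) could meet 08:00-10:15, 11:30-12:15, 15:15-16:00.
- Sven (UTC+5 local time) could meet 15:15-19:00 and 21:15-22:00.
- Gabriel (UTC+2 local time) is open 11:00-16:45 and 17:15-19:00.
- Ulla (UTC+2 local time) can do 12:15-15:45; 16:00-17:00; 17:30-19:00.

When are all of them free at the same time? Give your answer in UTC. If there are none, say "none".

Jonas in UTC: 09:00-11:15, 12:30-13:15, 16:15-17:00 (add 1h to convert from UTC-1).
Sven in UTC: 10:15-14:00, 16:15-17:00 (subtract 5h to convert from UTC+5).
Gabriel in UTC: 09:00-14:45, 15:15-17:00 (subtract 2h to convert from UTC+2).
Ulla in UTC: 10:15-13:45, 14:00-15:00, 15:30-17:00 (subtract 2h to convert from UTC+2).
Jonas ∩ Sven: 10:15-11:15, 12:30-13:15, 16:15-17:00.
Jonas ∩ Sven ∩ Gabriel: 10:15-11:15, 12:30-13:15, 16:15-17:00.
Jonas ∩ Sven ∩ Gabriel ∩ Ulla: 10:15-11:15, 12:30-13:15, 16:15-17:00.
Those are the intersection windows.

10:15-11:15, 12:30-13:15, 16:15-17:00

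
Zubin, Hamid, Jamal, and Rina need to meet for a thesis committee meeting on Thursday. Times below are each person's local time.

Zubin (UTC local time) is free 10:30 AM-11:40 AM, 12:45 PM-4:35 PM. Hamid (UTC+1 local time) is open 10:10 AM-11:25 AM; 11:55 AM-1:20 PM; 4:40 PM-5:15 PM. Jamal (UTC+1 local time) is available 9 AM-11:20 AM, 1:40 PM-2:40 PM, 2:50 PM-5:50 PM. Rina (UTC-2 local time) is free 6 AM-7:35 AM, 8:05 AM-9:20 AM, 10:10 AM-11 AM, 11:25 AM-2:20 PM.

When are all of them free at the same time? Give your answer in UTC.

15:40-16:15

Zubin in UTC: 10:30-11:40, 12:45-16:35.
Hamid in UTC: 09:10-10:25, 10:55-12:20, 15:40-16:15 (subtract 1h to convert from UTC+1).
Jamal in UTC: 08:00-10:20, 12:40-13:40, 13:50-16:50 (subtract 1h to convert from UTC+1).
Rina in UTC: 08:00-09:35, 10:05-11:20, 12:10-13:00, 13:25-16:20 (add 2h to convert from UTC-2).
Zubin ∩ Hamid: 10:55-11:40, 15:40-16:15.
Zubin ∩ Hamid ∩ Jamal: 15:40-16:15.
Zubin ∩ Hamid ∩ Jamal ∩ Rina: 15:40-16:15.
So the common availability across everyone is 15:40-16:15.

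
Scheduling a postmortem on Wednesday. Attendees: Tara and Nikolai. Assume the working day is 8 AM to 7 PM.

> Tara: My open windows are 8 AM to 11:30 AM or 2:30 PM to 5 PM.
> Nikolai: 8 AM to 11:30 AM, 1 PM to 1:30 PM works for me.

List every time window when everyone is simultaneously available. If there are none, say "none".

08:00-11:30

Tara ∩ Nikolai: 08:00-11:30.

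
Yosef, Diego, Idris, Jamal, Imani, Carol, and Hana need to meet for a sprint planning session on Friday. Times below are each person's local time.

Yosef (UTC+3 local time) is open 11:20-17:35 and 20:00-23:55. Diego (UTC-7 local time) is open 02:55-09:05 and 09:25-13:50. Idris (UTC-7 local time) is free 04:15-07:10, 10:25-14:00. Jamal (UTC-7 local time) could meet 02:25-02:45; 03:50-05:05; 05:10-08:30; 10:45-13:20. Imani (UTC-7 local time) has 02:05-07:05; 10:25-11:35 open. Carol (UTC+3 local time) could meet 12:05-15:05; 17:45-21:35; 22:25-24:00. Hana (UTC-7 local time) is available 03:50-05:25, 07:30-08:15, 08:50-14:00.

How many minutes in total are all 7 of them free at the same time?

100

Yosef in UTC: 08:20-14:35, 17:00-20:55 (subtract 3h to convert from UTC+3).
Diego in UTC: 09:55-16:05, 16:25-20:50 (add 7h to convert from UTC-7).
Idris in UTC: 11:15-14:10, 17:25-21:00 (add 7h to convert from UTC-7).
Jamal in UTC: 09:25-09:45, 10:50-12:05, 12:10-15:30, 17:45-20:20 (add 7h to convert from UTC-7).
Imani in UTC: 09:05-14:05, 17:25-18:35 (add 7h to convert from UTC-7).
Carol in UTC: 09:05-12:05, 14:45-18:35, 19:25-21:00 (subtract 3h to convert from UTC+3).
Hana in UTC: 10:50-12:25, 14:30-15:15, 15:50-21:00 (add 7h to convert from UTC-7).
Yosef ∩ Diego: 09:55-14:35, 17:00-20:50.
Yosef ∩ Diego ∩ Idris: 11:15-14:10, 17:25-20:50.
Yosef ∩ Diego ∩ Idris ∩ Jamal: 11:15-12:05, 12:10-14:10, 17:45-20:20.
Yosef ∩ Diego ∩ Idris ∩ Jamal ∩ Imani: 11:15-12:05, 12:10-14:05, 17:45-18:35.
Yosef ∩ Diego ∩ Idris ∩ Jamal ∩ Imani ∩ Carol: 11:15-12:05, 17:45-18:35.
Yosef ∩ Diego ∩ Idris ∩ Jamal ∩ Imani ∩ Carol ∩ Hana: 11:15-12:05, 17:45-18:35.
Summing the common windows: 50 + 50 = 100 minutes.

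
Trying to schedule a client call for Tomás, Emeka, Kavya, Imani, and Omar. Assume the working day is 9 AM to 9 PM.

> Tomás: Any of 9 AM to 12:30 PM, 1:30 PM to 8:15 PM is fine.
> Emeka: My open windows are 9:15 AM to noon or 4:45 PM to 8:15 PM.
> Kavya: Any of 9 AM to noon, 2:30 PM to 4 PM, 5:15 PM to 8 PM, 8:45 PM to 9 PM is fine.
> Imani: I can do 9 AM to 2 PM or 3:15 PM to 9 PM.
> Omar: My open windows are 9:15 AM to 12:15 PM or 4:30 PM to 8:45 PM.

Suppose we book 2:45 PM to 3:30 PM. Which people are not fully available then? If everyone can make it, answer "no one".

Emeka, Imani, Omar

Tomás: free for 14:45-15:30. Emeka: not fully free for 14:45-15:30. Kavya: free for 14:45-15:30. Imani: not fully free for 14:45-15:30. Omar: not fully free for 14:45-15:30.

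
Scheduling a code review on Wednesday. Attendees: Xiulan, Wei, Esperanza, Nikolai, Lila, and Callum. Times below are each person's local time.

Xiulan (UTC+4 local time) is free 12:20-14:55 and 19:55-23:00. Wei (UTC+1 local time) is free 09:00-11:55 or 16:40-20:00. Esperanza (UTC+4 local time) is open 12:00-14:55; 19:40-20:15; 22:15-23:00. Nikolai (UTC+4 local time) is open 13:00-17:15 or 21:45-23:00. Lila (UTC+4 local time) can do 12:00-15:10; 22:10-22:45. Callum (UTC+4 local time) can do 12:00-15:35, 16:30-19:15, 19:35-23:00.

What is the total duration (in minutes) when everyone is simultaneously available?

145

Xiulan in UTC: 08:20-10:55, 15:55-19:00 (subtract 4h to convert from UTC+4).
Wei in UTC: 08:00-10:55, 15:40-19:00 (subtract 1h to convert from UTC+1).
Esperanza in UTC: 08:00-10:55, 15:40-16:15, 18:15-19:00 (subtract 4h to convert from UTC+4).
Nikolai in UTC: 09:00-13:15, 17:45-19:00 (subtract 4h to convert from UTC+4).
Lila in UTC: 08:00-11:10, 18:10-18:45 (subtract 4h to convert from UTC+4).
Callum in UTC: 08:00-11:35, 12:30-15:15, 15:35-19:00 (subtract 4h to convert from UTC+4).
Xiulan ∩ Wei: 08:20-10:55, 15:55-19:00.
Xiulan ∩ Wei ∩ Esperanza: 08:20-10:55, 15:55-16:15, 18:15-19:00.
Xiulan ∩ Wei ∩ Esperanza ∩ Nikolai: 09:00-10:55, 18:15-19:00.
Xiulan ∩ Wei ∩ Esperanza ∩ Nikolai ∩ Lila: 09:00-10:55, 18:15-18:45.
Xiulan ∩ Wei ∩ Esperanza ∩ Nikolai ∩ Lila ∩ Callum: 09:00-10:55, 18:15-18:45.
So the common availability across everyone is 09:00-10:55, 18:15-18:45.
Summing the common windows: 115 + 30 = 145 minutes.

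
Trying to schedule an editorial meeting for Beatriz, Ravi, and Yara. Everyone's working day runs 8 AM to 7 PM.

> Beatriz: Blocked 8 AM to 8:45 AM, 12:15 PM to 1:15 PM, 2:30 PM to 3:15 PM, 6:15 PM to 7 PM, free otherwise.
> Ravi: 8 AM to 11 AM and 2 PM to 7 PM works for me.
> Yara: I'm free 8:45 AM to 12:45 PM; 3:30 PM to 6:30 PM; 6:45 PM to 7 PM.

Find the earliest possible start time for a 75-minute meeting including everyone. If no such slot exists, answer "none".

Beatriz free: 08:45-12:15, 13:15-14:30, 15:15-18:15 (invert busy blocks within the working day).
Ravi free: 08:00-11:00, 14:00-19:00.
Yara free: 08:45-12:45, 15:30-18:30, 18:45-19:00.
Beatriz ∩ Ravi: 08:45-11:00, 14:00-14:30, 15:15-18:15.
Beatriz ∩ Ravi ∩ Yara: 08:45-11:00, 15:30-18:15.
The first common window of at least 75 minutes is 08:45-11:00, so the earliest start is 08:45.

08:45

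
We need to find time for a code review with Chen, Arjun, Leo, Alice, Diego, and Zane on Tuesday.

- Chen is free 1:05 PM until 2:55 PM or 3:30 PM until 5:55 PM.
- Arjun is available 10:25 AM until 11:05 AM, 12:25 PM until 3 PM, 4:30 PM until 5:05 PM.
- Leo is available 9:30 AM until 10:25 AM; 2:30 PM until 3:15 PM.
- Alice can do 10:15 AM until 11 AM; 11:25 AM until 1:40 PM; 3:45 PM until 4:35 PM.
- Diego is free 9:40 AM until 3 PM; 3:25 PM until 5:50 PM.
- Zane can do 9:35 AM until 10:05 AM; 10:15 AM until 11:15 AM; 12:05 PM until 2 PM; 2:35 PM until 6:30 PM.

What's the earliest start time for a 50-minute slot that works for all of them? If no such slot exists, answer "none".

Chen ∩ Arjun: 13:05-14:55, 16:30-17:05.
Chen ∩ Arjun ∩ Leo: 14:30-14:55.
Chen ∩ Arjun ∩ Leo ∩ Alice: ∅.
Chen ∩ Arjun ∩ Leo ∩ Alice ∩ Diego: ∅.
Chen ∩ Arjun ∩ Leo ∩ Alice ∩ Diego ∩ Zane: ∅.
There is no time when everyone is free.
No common window is at least 50 minutes long.

none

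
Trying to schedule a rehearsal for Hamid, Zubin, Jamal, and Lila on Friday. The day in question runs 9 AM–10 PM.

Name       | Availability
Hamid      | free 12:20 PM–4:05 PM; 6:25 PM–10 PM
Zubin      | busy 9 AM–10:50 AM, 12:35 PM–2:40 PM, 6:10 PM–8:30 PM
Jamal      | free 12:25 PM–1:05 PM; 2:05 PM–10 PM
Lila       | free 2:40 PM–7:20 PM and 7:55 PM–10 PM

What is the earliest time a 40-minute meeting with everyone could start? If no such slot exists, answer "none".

14:40

Hamid free: 12:20-16:05, 18:25-22:00.
Zubin free: 10:50-12:35, 14:40-18:10, 20:30-22:00 (invert busy blocks within the working day).
Jamal free: 12:25-13:05, 14:05-22:00.
Lila free: 14:40-19:20, 19:55-22:00.
Hamid ∩ Zubin: 12:20-12:35, 14:40-16:05, 20:30-22:00.
Hamid ∩ Zubin ∩ Jamal: 12:25-12:35, 14:40-16:05, 20:30-22:00.
Hamid ∩ Zubin ∩ Jamal ∩ Lila: 14:40-16:05, 20:30-22:00.
Those are the intersection windows.
The first common window of at least 40 minutes is 14:40-16:05, so the earliest start is 14:40.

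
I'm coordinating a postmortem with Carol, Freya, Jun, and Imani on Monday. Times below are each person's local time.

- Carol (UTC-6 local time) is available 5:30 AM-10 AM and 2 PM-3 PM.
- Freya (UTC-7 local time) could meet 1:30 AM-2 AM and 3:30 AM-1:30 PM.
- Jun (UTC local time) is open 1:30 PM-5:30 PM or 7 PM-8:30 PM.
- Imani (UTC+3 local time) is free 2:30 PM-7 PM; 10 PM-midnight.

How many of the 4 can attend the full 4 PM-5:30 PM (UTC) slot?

Carol in UTC: 11:30-16:00, 20:00-21:00 (add 6h to convert from UTC-6).
Freya in UTC: 08:30-09:00, 10:30-20:30 (add 7h to convert from UTC-7).
Jun in UTC: 13:30-17:30, 19:00-20:30.
Imani in UTC: 11:30-16:00, 19:00-21:00 (subtract 3h to convert from UTC+3).
Freya and Jun can make the full 16:00-17:30 slot — that's 2.

2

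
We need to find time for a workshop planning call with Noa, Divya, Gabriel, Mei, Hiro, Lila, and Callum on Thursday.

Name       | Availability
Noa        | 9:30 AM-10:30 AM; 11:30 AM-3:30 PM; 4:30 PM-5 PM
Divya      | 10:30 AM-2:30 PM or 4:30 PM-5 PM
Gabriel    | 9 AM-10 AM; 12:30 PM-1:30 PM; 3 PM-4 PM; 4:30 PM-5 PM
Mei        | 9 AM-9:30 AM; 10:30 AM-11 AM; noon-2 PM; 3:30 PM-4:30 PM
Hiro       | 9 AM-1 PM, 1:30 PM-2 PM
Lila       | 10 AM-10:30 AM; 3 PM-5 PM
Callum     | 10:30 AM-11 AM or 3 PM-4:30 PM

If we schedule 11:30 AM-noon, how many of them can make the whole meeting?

Noa, Divya, and Hiro can make the full 11:30-12:00 slot — that's 3.

3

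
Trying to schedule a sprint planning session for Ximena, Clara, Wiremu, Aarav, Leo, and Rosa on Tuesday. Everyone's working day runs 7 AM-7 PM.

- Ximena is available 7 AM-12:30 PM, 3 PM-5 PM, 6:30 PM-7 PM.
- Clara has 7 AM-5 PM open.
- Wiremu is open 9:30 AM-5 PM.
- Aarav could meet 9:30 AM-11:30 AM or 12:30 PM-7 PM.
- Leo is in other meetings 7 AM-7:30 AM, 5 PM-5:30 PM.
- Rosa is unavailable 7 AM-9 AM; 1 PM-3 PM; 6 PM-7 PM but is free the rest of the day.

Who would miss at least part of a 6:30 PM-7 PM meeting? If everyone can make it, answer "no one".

Clara, Rosa, Wiremu

Ximena free: 07:00-12:30, 15:00-17:00, 18:30-19:00.
Clara free: 07:00-17:00.
Wiremu free: 09:30-17:00.
Aarav free: 09:30-11:30, 12:30-19:00.
Leo free: 07:30-17:00, 17:30-19:00 (invert busy blocks within the working day).
Rosa free: 09:00-13:00, 15:00-18:00 (invert busy blocks within the working day).
Ximena: free for 18:30-19:00. Clara: not fully free for 18:30-19:00. Wiremu: not fully free for 18:30-19:00. Aarav: free for 18:30-19:00. Leo: free for 18:30-19:00. Rosa: not fully free for 18:30-19:00.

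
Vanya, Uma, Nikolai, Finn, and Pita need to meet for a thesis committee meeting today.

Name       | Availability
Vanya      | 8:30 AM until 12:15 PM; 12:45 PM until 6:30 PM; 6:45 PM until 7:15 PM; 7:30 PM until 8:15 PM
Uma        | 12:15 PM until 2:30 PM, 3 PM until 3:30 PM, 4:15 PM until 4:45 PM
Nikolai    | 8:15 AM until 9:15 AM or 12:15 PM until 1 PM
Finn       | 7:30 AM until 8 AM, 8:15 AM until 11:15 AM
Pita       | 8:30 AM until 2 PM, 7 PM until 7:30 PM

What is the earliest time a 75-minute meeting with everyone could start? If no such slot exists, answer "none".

none

Vanya ∩ Uma: 12:45-14:30, 15:00-15:30, 16:15-16:45.
Vanya ∩ Uma ∩ Nikolai: 12:45-13:00.
Vanya ∩ Uma ∩ Nikolai ∩ Finn: ∅.
Vanya ∩ Uma ∩ Nikolai ∩ Finn ∩ Pita: ∅.
There is no time when everyone is free.
No common window is at least 75 minutes long.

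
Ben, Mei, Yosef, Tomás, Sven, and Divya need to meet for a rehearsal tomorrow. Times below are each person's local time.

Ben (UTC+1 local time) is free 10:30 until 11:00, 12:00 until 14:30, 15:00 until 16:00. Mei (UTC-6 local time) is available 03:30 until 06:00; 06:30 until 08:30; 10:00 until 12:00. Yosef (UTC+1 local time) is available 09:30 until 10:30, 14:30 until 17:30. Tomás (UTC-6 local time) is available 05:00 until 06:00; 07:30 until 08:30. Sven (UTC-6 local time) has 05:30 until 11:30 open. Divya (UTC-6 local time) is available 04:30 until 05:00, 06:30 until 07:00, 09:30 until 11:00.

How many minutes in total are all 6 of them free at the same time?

0

Ben in UTC: 09:30-10:00, 11:00-13:30, 14:00-15:00 (subtract 1h to convert from UTC+1).
Mei in UTC: 09:30-12:00, 12:30-14:30, 16:00-18:00 (add 6h to convert from UTC-6).
Yosef in UTC: 08:30-09:30, 13:30-16:30 (subtract 1h to convert from UTC+1).
Tomás in UTC: 11:00-12:00, 13:30-14:30 (add 6h to convert from UTC-6).
Sven in UTC: 11:30-17:30 (add 6h to convert from UTC-6).
Divya in UTC: 10:30-11:00, 12:30-13:00, 15:30-17:00 (add 6h to convert from UTC-6).
Ben ∩ Mei: 09:30-10:00, 11:00-12:00, 12:30-13:30, 14:00-14:30.
Ben ∩ Mei ∩ Yosef: 14:00-14:30.
Ben ∩ Mei ∩ Yosef ∩ Tomás: 14:00-14:30.
Ben ∩ Mei ∩ Yosef ∩ Tomás ∩ Sven: 14:00-14:30.
Ben ∩ Mei ∩ Yosef ∩ Tomás ∩ Sven ∩ Divya: ∅.
There is no time when everyone is free.
There is no common window, so the total is 0 minutes.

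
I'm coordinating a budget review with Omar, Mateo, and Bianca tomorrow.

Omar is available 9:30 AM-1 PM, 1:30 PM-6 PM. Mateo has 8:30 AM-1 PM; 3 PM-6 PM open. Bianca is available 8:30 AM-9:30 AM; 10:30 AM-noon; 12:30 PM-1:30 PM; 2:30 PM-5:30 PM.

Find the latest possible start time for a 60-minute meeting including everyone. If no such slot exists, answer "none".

16:30

Omar ∩ Mateo: 09:30-13:00, 15:00-18:00.
Omar ∩ Mateo ∩ Bianca: 10:30-12:00, 12:30-13:00, 15:00-17:30.
Those are the intersection windows.
The last common window of at least 60 minutes is 15:00-17:30; a 60-minute meeting can start as late as 16:30 and still end by 17:30.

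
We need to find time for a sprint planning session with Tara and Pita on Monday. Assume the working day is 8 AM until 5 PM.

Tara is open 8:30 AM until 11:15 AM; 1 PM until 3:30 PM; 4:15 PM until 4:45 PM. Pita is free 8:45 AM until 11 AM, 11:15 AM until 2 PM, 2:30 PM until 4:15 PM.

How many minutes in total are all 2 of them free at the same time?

Tara ∩ Pita: 08:45-11:00, 13:00-14:00, 14:30-15:30.
Summing the common windows: 135 + 60 + 60 = 255 minutes.

255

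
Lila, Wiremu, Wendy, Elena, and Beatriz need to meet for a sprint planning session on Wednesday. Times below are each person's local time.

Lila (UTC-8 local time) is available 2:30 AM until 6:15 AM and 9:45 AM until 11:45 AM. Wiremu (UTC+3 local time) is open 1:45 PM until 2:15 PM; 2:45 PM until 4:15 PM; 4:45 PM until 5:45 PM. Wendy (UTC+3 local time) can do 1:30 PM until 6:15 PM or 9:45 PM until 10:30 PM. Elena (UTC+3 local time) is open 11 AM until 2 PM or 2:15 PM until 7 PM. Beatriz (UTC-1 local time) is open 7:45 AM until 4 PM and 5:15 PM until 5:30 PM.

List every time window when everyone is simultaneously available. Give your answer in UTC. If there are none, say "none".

10:45-11:00, 11:45-13:15, 13:45-14:15

Lila in UTC: 10:30-14:15, 17:45-19:45 (add 8h to convert from UTC-8).
Wiremu in UTC: 10:45-11:15, 11:45-13:15, 13:45-14:45 (subtract 3h to convert from UTC+3).
Wendy in UTC: 10:30-15:15, 18:45-19:30 (subtract 3h to convert from UTC+3).
Elena in UTC: 08:00-11:00, 11:15-16:00 (subtract 3h to convert from UTC+3).
Beatriz in UTC: 08:45-17:00, 18:15-18:30 (add 1h to convert from UTC-1).
Lila ∩ Wiremu: 10:45-11:15, 11:45-13:15, 13:45-14:15.
Lila ∩ Wiremu ∩ Wendy: 10:45-11:15, 11:45-13:15, 13:45-14:15.
Lila ∩ Wiremu ∩ Wendy ∩ Elena: 10:45-11:00, 11:45-13:15, 13:45-14:15.
Lila ∩ Wiremu ∩ Wendy ∩ Elena ∩ Beatriz: 10:45-11:00, 11:45-13:15, 13:45-14:15.
So the common availability across everyone is 10:45-11:00, 11:45-13:15, 13:45-14:15.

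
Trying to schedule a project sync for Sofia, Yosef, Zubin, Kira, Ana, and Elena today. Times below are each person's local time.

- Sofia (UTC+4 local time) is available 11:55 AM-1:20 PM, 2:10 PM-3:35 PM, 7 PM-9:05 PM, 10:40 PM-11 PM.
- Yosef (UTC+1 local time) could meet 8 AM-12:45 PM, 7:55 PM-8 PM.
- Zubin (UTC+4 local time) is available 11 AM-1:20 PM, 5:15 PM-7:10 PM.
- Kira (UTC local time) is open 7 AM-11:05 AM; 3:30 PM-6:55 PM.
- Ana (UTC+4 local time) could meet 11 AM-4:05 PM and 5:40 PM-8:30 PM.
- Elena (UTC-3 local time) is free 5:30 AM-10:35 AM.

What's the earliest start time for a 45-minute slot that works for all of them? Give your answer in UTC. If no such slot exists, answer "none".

Sofia in UTC: 07:55-09:20, 10:10-11:35, 15:00-17:05, 18:40-19:00 (subtract 4h to convert from UTC+4).
Yosef in UTC: 07:00-11:45, 18:55-19:00 (subtract 1h to convert from UTC+1).
Zubin in UTC: 07:00-09:20, 13:15-15:10 (subtract 4h to convert from UTC+4).
Kira in UTC: 07:00-11:05, 15:30-18:55.
Ana in UTC: 07:00-12:05, 13:40-16:30 (subtract 4h to convert from UTC+4).
Elena in UTC: 08:30-13:35 (add 3h to convert from UTC-3).
Sofia ∩ Yosef: 07:55-09:20, 10:10-11:35, 18:55-19:00.
Sofia ∩ Yosef ∩ Zubin: 07:55-09:20.
Sofia ∩ Yosef ∩ Zubin ∩ Kira: 07:55-09:20.
Sofia ∩ Yosef ∩ Zubin ∩ Kira ∩ Ana: 07:55-09:20.
Sofia ∩ Yosef ∩ Zubin ∩ Kira ∩ Ana ∩ Elena: 08:30-09:20.
Those are the intersection windows.
The first common window of at least 45 minutes is 08:30-09:20, so the earliest start is 08:30.

08:30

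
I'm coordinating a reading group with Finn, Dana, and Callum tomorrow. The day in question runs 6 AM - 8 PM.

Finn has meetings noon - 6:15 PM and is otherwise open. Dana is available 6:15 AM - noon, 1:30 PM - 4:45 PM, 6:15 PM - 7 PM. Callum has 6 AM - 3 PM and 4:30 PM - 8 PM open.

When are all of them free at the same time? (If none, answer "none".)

06:15-12:00, 18:15-19:00

Finn free: 06:00-12:00, 18:15-20:00 (invert busy blocks within the working day).
Dana free: 06:15-12:00, 13:30-16:45, 18:15-19:00.
Callum free: 06:00-15:00, 16:30-20:00.
Finn ∩ Dana: 06:15-12:00, 18:15-19:00.
Finn ∩ Dana ∩ Callum: 06:15-12:00, 18:15-19:00.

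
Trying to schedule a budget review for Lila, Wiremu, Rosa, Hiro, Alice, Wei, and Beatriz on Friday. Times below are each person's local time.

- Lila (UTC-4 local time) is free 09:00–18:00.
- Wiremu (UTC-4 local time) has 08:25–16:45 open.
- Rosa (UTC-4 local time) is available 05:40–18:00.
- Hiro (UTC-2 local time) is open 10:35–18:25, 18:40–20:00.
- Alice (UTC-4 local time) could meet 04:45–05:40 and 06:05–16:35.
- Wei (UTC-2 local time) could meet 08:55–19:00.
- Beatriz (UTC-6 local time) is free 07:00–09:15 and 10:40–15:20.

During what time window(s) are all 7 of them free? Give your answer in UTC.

Lila in UTC: 13:00-22:00 (add 4h to convert from UTC-4).
Wiremu in UTC: 12:25-20:45 (add 4h to convert from UTC-4).
Rosa in UTC: 09:40-22:00 (add 4h to convert from UTC-4).
Hiro in UTC: 12:35-20:25, 20:40-22:00 (add 2h to convert from UTC-2).
Alice in UTC: 08:45-09:40, 10:05-20:35 (add 4h to convert from UTC-4).
Wei in UTC: 10:55-21:00 (add 2h to convert from UTC-2).
Beatriz in UTC: 13:00-15:15, 16:40-21:20 (add 6h to convert from UTC-6).
Lila ∩ Wiremu: 13:00-20:45.
Lila ∩ Wiremu ∩ Rosa: 13:00-20:45.
Lila ∩ Wiremu ∩ Rosa ∩ Hiro: 13:00-20:25, 20:40-20:45.
Lila ∩ Wiremu ∩ Rosa ∩ Hiro ∩ Alice: 13:00-20:25.
Lila ∩ Wiremu ∩ Rosa ∩ Hiro ∩ Alice ∩ Wei: 13:00-20:25.
Lila ∩ Wiremu ∩ Rosa ∩ Hiro ∩ Alice ∩ Wei ∩ Beatriz: 13:00-15:15, 16:40-20:25.

13:00-15:15, 16:40-20:25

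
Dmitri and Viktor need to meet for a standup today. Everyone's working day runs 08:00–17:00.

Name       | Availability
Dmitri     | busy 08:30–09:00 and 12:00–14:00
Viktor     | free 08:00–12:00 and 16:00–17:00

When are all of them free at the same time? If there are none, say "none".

Dmitri free: 08:00-08:30, 09:00-12:00, 14:00-17:00 (invert busy blocks within the working day).
Viktor free: 08:00-12:00, 16:00-17:00.
Dmitri ∩ Viktor: 08:00-08:30, 09:00-12:00, 16:00-17:00.

08:00-08:30, 09:00-12:00, 16:00-17:00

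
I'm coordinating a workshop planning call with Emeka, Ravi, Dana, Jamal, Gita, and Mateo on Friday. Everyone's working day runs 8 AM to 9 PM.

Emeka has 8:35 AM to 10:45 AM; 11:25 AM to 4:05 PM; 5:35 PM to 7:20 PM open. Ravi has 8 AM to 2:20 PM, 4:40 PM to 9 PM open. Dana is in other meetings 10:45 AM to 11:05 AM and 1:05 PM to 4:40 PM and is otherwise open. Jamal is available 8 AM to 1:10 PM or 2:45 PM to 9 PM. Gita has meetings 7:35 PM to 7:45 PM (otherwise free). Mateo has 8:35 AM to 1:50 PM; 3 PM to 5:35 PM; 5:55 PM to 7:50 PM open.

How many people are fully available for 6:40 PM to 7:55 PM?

3

Emeka free: 08:35-10:45, 11:25-16:05, 17:35-19:20.
Ravi free: 08:00-14:20, 16:40-21:00.
Dana free: 08:00-10:45, 11:05-13:05, 16:40-21:00 (invert busy blocks within the working day).
Jamal free: 08:00-13:10, 14:45-21:00.
Gita free: 08:00-19:35, 19:45-21:00 (invert busy blocks within the working day).
Mateo free: 08:35-13:50, 15:00-17:35, 17:55-19:50.
Ravi, Dana, and Jamal can make the full 18:40-19:55 slot — that's 3.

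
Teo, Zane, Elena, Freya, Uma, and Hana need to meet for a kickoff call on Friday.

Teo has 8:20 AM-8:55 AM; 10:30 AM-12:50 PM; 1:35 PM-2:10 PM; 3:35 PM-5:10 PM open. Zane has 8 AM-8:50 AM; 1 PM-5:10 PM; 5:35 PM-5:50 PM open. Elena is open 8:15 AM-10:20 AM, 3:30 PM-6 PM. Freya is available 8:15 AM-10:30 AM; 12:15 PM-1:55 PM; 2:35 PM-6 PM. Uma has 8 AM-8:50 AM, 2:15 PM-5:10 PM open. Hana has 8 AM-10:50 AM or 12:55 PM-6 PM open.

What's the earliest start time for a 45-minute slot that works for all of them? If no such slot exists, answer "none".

15:35

Teo ∩ Zane: 08:20-08:50, 13:35-14:10, 15:35-17:10.
Teo ∩ Zane ∩ Elena: 08:20-08:50, 15:35-17:10.
Teo ∩ Zane ∩ Elena ∩ Freya: 08:20-08:50, 15:35-17:10.
Teo ∩ Zane ∩ Elena ∩ Freya ∩ Uma: 08:20-08:50, 15:35-17:10.
Teo ∩ Zane ∩ Elena ∩ Freya ∩ Uma ∩ Hana: 08:20-08:50, 15:35-17:10.
So the common availability across everyone is 08:20-08:50, 15:35-17:10.
The first common window of at least 45 minutes is 15:35-17:10, so the earliest start is 15:35.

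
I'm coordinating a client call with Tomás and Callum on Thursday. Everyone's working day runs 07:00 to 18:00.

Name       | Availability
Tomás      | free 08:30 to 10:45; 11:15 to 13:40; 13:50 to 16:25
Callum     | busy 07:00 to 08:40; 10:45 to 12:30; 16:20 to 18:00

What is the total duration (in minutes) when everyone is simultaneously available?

Tomás free: 08:30-10:45, 11:15-13:40, 13:50-16:25.
Callum free: 08:40-10:45, 12:30-16:20 (invert busy blocks within the working day).
Tomás ∩ Callum: 08:40-10:45, 12:30-13:40, 13:50-16:20.
Those are the intersection windows.
Summing the common windows: 125 + 70 + 150 = 345 minutes.

345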